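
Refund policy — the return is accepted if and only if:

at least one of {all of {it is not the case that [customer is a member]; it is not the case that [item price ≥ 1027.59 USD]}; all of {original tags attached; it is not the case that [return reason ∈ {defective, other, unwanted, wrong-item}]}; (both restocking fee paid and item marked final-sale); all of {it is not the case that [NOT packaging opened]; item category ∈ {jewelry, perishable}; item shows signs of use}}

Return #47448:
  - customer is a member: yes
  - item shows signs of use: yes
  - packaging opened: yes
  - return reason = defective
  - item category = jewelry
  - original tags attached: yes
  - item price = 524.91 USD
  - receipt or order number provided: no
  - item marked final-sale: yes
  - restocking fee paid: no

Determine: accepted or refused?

Accepted

Atomic conditions:
  customer is a member: yes → true
  item price ≥ 1027.59 USD: 524.91 ≥ 1027.59 is false
  original tags attached: yes → true
  return reason ∈ {defective, other, unwanted, wrong-item}: defective is in the set → true
  restocking fee paid: no → false
  item marked final-sale: yes → true
  NOT packaging opened: yes → false
  item category ∈ {jewelry, perishable}: jewelry is in the set → true
  item shows signs of use: yes → true
Combine:
[1.1] NOT true = false
[1.2] NOT false = true
[1] false AND true = false
[2.2] NOT true = false
[2] true AND false = false
[3] false AND true = false
[4.1] NOT false = true
[4] true AND true AND true = true
[root] false OR false OR false OR true = true
Overall: true → accepted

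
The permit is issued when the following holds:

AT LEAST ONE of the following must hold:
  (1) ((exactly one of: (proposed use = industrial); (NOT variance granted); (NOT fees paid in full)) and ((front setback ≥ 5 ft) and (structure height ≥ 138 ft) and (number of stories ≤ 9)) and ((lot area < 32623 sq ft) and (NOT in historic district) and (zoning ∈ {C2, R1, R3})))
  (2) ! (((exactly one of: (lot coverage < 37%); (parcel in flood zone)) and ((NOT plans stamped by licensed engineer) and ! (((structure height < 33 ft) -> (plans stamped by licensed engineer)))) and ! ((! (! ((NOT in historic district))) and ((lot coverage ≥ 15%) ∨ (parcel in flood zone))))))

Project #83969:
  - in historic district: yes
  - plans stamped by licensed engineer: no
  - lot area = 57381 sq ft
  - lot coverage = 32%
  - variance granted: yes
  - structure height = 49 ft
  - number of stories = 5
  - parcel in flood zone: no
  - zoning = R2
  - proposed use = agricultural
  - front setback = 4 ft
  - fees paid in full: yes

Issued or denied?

Atomic conditions:
  proposed use = industrial: agricultural == industrial is false
  NOT variance granted: yes → false
  NOT fees paid in full: yes → false
  front setback ≥ 5 ft: 4 ≥ 5 is false
  structure height ≥ 138 ft: 49 ≥ 138 is false
  number of stories ≤ 9: 5 ≤ 9 is true
  lot area < 32623 sq ft: 57381 < 32623 is false
  NOT in historic district: yes → false
  zoning ∈ {C2, R1, R3}: R2 is not in the set → false
  lot coverage < 37%: 32 < 37 is true
  parcel in flood zone: no → false
  NOT plans stamped by licensed engineer: no → true
  structure height < 33 ft: 49 < 33 is false
  plans stamped by licensed engineer: no → false
  lot coverage ≥ 15%: 32 ≥ 15 is true
Combine:
[1.1] exactly-one(false, false, false) = false
[1.2] false AND false AND true = false
[1.3] false AND false AND false = false
[1] false AND false AND false = false
[2.1.1] exactly-one(true, false) = true
[2.1.2.2.1] false → false (antecedent false ⇒ implication holds) = true
[2.1.2.2] NOT true = false
[2.1.2] true AND false = false
[2.1.3.1.1.1] NOT false = true
[2.1.3.1.1] NOT true = false
[2.1.3.1.2] true OR false = true
[2.1.3.1] false AND true = false
[2.1.3] NOT false = true
[2.1] true AND false AND true = false
[2] NOT false = true
[root] false OR true = true
Overall: true → issued

Issued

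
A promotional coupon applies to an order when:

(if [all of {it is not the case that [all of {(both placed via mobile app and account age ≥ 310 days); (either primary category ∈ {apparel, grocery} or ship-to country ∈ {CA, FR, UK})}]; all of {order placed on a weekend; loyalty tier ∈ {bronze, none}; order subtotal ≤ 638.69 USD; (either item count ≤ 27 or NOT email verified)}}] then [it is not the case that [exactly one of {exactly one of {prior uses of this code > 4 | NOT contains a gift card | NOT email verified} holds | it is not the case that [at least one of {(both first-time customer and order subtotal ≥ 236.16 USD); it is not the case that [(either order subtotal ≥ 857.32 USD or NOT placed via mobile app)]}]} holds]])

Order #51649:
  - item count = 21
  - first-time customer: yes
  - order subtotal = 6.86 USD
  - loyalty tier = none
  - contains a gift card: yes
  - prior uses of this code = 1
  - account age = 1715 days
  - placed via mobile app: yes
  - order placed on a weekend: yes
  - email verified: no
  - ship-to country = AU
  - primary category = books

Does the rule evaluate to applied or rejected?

Rejected

Atomic conditions:
  placed via mobile app: yes → true
  account age ≥ 310 days: 1715 ≥ 310 is true
  primary category ∈ {apparel, grocery}: books is not in the set → false
  ship-to country ∈ {CA, FR, UK}: AU is not in the set → false
  order placed on a weekend: yes → true
  loyalty tier ∈ {bronze, none}: none is in the set → true
  order subtotal ≤ 638.69 USD: 6.86 ≤ 638.69 is true
  item count ≤ 27: 21 ≤ 27 is true
  NOT email verified: no → true
  prior uses of this code > 4: 1 > 4 is false
  NOT contains a gift card: yes → false
  first-time customer: yes → true
  order subtotal ≥ 236.16 USD: 6.86 ≥ 236.16 is false
  order subtotal ≥ 857.32 USD: 6.86 ≥ 857.32 is false
  NOT placed via mobile app: yes → false
Combine:
[1.1.1.1] true AND true = true
[1.1.1.2] false OR false = false
[1.1.1] true AND false = false
[1.1] NOT false = true
[1.2.4] true OR true = true
[1.2] true AND true AND true AND true = true
[1] true AND true = true
[2.1.1] exactly-one(false, false, true) = true
[2.1.2.1.1] true AND false = false
[2.1.2.1.2.1] false OR false = false
[2.1.2.1.2] NOT false = true
[2.1.2.1] false OR true = true
[2.1.2] NOT true = false
[2.1] exactly-one(true, false) = true
[2] NOT true = false
[root] true → false = false
Overall: false → rejected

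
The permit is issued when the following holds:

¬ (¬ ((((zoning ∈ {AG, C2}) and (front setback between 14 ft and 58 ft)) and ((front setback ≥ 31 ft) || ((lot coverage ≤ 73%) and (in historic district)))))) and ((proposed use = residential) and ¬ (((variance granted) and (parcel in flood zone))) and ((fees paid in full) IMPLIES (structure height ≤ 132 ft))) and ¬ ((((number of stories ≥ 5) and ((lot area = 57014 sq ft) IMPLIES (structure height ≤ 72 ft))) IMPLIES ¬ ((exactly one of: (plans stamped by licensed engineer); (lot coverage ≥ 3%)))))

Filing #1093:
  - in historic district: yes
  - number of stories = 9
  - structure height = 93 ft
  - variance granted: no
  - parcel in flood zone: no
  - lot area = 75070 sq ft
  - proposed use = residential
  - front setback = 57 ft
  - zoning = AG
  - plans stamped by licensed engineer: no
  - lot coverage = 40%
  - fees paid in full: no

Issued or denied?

Issued

Atomic conditions:
  zoning ∈ {AG, C2}: AG is in the set → true
  front setback between 14 ft and 58 ft: 57 in [14, 58] is true
  front setback ≥ 31 ft: 57 ≥ 31 is true
  lot coverage ≤ 73%: 40 ≤ 73 is true
  in historic district: yes → true
  proposed use = residential: residential == residential is true
  variance granted: no → false
  parcel in flood zone: no → false
  fees paid in full: no → false
  structure height ≤ 132 ft: 93 ≤ 132 is true
  number of stories ≥ 5: 9 ≥ 5 is true
  lot area = 57014 sq ft: 75070 == 57014 is false
  structure height ≤ 72 ft: 93 ≤ 72 is false
  plans stamped by licensed engineer: no → false
  lot coverage ≥ 3%: 40 ≥ 3 is true
Combine:
[1.1.1.1] true AND true = true
[1.1.1.2.2] true AND true = true
[1.1.1.2] true OR true = true
[1.1.1] true AND true = true
[1.1] NOT true = false
[1] NOT false = true
[2.2.1] false AND false = false
[2.2] NOT false = true
[2.3] false → true (antecedent false ⇒ implication holds) = true
[2] true AND true AND true = true
[3.1.1.2] false → false (antecedent false ⇒ implication holds) = true
[3.1.1] true AND true = true
[3.1.2.1] exactly-one(false, true) = true
[3.1.2] NOT true = false
[3.1] true → false = false
[3] NOT false = true
[root] true AND true AND true = true
Overall: true → issued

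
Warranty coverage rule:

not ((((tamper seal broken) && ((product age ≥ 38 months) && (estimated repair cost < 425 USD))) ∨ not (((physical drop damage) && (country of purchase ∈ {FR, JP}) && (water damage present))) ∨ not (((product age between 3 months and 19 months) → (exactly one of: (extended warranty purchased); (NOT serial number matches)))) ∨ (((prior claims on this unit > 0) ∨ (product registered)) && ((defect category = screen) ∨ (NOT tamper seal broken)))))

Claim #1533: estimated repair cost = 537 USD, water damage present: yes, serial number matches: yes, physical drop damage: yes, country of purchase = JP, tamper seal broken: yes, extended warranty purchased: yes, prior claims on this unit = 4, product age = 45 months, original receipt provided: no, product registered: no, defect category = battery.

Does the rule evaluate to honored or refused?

Honored

Atomic conditions:
  tamper seal broken: yes → true
  product age ≥ 38 months: 45 ≥ 38 is true
  estimated repair cost < 425 USD: 537 < 425 is false
  physical drop damage: yes → true
  country of purchase ∈ {FR, JP}: JP is in the set → true
  water damage present: yes → true
  product age between 3 months and 19 months: 45 in [3, 19] is false
  extended warranty purchased: yes → true
  NOT serial number matches: yes → false
  prior claims on this unit > 0: 4 > 0 is true
  product registered: no → false
  defect category = screen: battery == screen is false
  NOT tamper seal broken: yes → false
Combine:
[1.1.2] true AND false = false
[1.1] true AND false = false
[1.2.1] true AND true AND true = true
[1.2] NOT true = false
[1.3.1.2] exactly-one(true, false) = true
[1.3.1] false → true (antecedent false ⇒ implication holds) = true
[1.3] NOT true = false
[1.4.1] true OR false = true
[1.4.2] false OR false = false
[1.4] true AND false = false
[1] false OR false OR false OR false = false
[root] NOT false = true
Overall: true → honored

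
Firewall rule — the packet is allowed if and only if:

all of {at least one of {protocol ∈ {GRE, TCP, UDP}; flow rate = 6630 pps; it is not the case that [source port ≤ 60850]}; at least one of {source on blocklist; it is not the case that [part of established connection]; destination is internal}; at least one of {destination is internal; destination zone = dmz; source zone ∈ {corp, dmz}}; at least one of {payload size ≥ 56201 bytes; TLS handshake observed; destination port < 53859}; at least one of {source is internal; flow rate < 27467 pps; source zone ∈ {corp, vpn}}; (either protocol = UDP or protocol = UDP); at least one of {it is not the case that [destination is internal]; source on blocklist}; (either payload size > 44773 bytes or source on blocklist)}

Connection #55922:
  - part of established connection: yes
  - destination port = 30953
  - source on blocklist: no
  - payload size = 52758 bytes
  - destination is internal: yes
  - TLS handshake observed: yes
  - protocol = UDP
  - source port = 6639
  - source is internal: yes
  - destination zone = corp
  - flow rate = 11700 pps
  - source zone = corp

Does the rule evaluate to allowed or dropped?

Atomic conditions:
  protocol ∈ {GRE, TCP, UDP}: UDP is in the set → true
  flow rate = 6630 pps: 11700 == 6630 is false
  source port ≤ 60850: 6639 ≤ 60850 is true
  source on blocklist: no → false
  part of established connection: yes → true
  destination is internal: yes → true
  destination zone = dmz: corp == dmz is false
  source zone ∈ {corp, dmz}: corp is in the set → true
  payload size ≥ 56201 bytes: 52758 ≥ 56201 is false
  TLS handshake observed: yes → true
  destination port < 53859: 30953 < 53859 is true
  source is internal: yes → true
  flow rate < 27467 pps: 11700 < 27467 is true
  source zone ∈ {corp, vpn}: corp is in the set → true
  protocol = UDP: UDP == UDP is true
  payload size > 44773 bytes: 52758 > 44773 is true
Combine:
[1.3] NOT true = false
[1] true OR false OR false = true
[2.2] NOT true = false
[2] false OR false OR true = true
[3] true OR false OR true = true
[4] false OR true OR true = true
[5] true OR true OR true = true
[6] true OR true = true
[7.1] NOT true = false
[7] false OR false = false
[8] true OR false = true
[root] true AND true AND true AND true AND true AND true AND false AND true = false
Overall: false → dropped

Dropped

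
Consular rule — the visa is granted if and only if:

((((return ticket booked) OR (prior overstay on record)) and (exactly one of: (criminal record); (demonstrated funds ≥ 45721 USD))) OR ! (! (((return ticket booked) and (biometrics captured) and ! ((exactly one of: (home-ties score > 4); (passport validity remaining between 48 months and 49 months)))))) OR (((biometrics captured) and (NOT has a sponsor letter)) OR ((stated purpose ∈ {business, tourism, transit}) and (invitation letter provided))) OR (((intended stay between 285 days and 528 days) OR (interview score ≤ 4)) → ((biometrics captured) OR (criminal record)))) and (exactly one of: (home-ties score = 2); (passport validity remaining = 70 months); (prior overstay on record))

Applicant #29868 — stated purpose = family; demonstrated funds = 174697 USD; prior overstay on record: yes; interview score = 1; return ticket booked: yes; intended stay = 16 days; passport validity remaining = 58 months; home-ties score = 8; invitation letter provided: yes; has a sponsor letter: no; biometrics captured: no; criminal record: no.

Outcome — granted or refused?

Granted

Atomic conditions:
  return ticket booked: yes → true
  prior overstay on record: yes → true
  criminal record: no → false
  demonstrated funds ≥ 45721 USD: 174697 ≥ 45721 is true
  biometrics captured: no → false
  home-ties score > 4: 8 > 4 is true
  passport validity remaining between 48 months and 49 months: 58 in [48, 49] is false
  NOT has a sponsor letter: no → true
  stated purpose ∈ {business, tourism, transit}: family is not in the set → false
  invitation letter provided: yes → true
  intended stay between 285 days and 528 days: 16 in [285, 528] is false
  interview score ≤ 4: 1 ≤ 4 is true
  home-ties score = 2: 8 == 2 is false
  passport validity remaining = 70 months: 58 == 70 is false
Combine:
[1.1.1] true OR true = true
[1.1.2] exactly-one(false, true) = true
[1.1] true AND true = true
[1.2.1.1.3.1] exactly-one(true, false) = true
[1.2.1.1.3] NOT true = false
[1.2.1.1] true AND false AND false = false
[1.2.1] NOT false = true
[1.2] NOT true = false
[1.3.1] false AND true = false
[1.3.2] false AND true = false
[1.3] false OR false = false
[1.4.1] false OR true = true
[1.4.2] false OR false = false
[1.4] true → false = false
[1] true OR false OR false OR false = true
[2] exactly-one(false, false, true) = true
[root] true AND true = true
Overall: true → granted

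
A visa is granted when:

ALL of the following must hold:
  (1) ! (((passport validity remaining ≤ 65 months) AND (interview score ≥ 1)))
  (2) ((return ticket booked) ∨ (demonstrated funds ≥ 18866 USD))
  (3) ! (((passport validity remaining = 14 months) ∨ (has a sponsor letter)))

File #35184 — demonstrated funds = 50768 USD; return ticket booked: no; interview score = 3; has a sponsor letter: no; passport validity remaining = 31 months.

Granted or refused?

Atomic conditions:
  passport validity remaining ≤ 65 months: 31 ≤ 65 is true
  interview score ≥ 1: 3 ≥ 1 is true
  return ticket booked: no → false
  demonstrated funds ≥ 18866 USD: 50768 ≥ 18866 is true
  passport validity remaining = 14 months: 31 == 14 is false
  has a sponsor letter: no → false
Combine:
[1.1] true AND true = true
[1] NOT true = false
[2] false OR true = true
[3.1] false OR false = false
[3] NOT false = true
[root] false AND true AND true = false
Overall: false → refused

Refused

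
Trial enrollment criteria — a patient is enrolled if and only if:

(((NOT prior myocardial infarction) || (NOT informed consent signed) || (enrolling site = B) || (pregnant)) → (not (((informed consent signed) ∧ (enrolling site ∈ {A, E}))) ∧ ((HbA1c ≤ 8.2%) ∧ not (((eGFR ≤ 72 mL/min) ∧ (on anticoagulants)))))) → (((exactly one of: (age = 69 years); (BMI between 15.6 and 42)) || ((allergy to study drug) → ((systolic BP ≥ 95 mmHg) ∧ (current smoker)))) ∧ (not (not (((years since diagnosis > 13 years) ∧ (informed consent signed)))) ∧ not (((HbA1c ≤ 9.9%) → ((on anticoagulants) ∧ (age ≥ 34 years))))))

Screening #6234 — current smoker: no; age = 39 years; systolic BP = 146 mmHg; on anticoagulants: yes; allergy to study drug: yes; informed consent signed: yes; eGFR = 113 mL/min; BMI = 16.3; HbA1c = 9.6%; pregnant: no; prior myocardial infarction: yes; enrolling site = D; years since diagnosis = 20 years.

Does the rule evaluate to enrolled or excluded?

Excluded

Atomic conditions:
  NOT prior myocardial infarction: yes → false
  NOT informed consent signed: yes → false
  enrolling site = B: D == B is false
  pregnant: no → false
  informed consent signed: yes → true
  enrolling site ∈ {A, E}: D is not in the set → false
  HbA1c ≤ 8.2%: 9.6 ≤ 8.2 is false
  eGFR ≤ 72 mL/min: 113 ≤ 72 is false
  on anticoagulants: yes → true
  age = 69 years: 39 == 69 is false
  BMI between 15.6 and 42: 16.3 in [15.6, 42] is true
  allergy to study drug: yes → true
  systolic BP ≥ 95 mmHg: 146 ≥ 95 is true
  current smoker: no → false
  years since diagnosis > 13 years: 20 > 13 is true
  HbA1c ≤ 9.9%: 9.6 ≤ 9.9 is true
  age ≥ 34 years: 39 ≥ 34 is true
Combine:
[1.1] false OR false OR false OR false = false
[1.2.1.1] true AND false = false
[1.2.1] NOT false = true
[1.2.2.2.1] false AND true = false
[1.2.2.2] NOT false = true
[1.2.2] false AND true = false
[1.2] true AND false = false
[1] false → false (antecedent false ⇒ implication holds) = true
[2.1.1] exactly-one(false, true) = true
[2.1.2.2] true AND false = false
[2.1.2] true → false = false
[2.1] true OR false = true
[2.2.1.1.1] true AND true = true
[2.2.1.1] NOT true = false
[2.2.1] NOT false = true
[2.2.2.1.2] true AND true = true
[2.2.2.1] true → true = true
[2.2.2] NOT true = false
[2.2] true AND false = false
[2] true AND false = false
[root] true → false = false
Overall: false → excluded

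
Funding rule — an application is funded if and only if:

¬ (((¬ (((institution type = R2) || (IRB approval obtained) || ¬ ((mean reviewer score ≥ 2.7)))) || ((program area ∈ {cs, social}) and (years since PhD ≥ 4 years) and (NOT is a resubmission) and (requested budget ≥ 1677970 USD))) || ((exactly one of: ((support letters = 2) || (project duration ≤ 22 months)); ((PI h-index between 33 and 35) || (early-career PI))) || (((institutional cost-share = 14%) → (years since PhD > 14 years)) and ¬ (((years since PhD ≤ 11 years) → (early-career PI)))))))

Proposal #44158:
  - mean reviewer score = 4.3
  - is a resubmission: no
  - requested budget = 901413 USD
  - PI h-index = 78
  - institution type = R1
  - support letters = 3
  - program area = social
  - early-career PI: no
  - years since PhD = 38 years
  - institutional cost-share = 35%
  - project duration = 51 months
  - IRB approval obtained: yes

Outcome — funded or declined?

Funded

Atomic conditions:
  institution type = R2: R1 == R2 is false
  IRB approval obtained: yes → true
  mean reviewer score ≥ 2.7: 4.3 ≥ 2.7 is true
  program area ∈ {cs, social}: social is in the set → true
  years since PhD ≥ 4 years: 38 ≥ 4 is true
  NOT is a resubmission: no → true
  requested budget ≥ 1677970 USD: 901413 ≥ 1677970 is false
  support letters = 2: 3 == 2 is false
  project duration ≤ 22 months: 51 ≤ 22 is false
  PI h-index between 33 and 35: 78 in [33, 35] is false
  early-career PI: no → false
  institutional cost-share = 14%: 35 == 14 is false
  years since PhD > 14 years: 38 > 14 is true
  years since PhD ≤ 11 years: 38 ≤ 11 is false
Combine:
[1.1.1.1.3] NOT true = false
[1.1.1.1] false OR true OR false = true
[1.1.1] NOT true = false
[1.1.2] true AND true AND true AND false = false
[1.1] false OR false = false
[1.2.1.1] false OR false = false
[1.2.1.2] false OR false = false
[1.2.1] exactly-one(false, false) = false
[1.2.2.1] false → true (antecedent false ⇒ implication holds) = true
[1.2.2.2.1] false → false (antecedent false ⇒ implication holds) = true
[1.2.2.2] NOT true = false
[1.2.2] true AND false = false
[1.2] false OR false = false
[1] false OR false = false
[root] NOT false = true
Overall: true → funded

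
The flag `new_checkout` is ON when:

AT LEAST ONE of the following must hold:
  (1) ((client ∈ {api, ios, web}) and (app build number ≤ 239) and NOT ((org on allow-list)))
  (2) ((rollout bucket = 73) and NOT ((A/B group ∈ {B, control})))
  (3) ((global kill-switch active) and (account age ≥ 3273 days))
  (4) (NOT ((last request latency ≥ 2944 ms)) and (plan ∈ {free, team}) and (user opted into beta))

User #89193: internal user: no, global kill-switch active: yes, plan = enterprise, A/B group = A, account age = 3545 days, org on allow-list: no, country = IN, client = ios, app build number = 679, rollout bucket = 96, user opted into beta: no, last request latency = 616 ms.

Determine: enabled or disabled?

Atomic conditions:
  client ∈ {api, ios, web}: ios is in the set → true
  app build number ≤ 239: 679 ≤ 239 is false
  org on allow-list: no → false
  rollout bucket = 73: 96 == 73 is false
  A/B group ∈ {B, control}: A is not in the set → false
  global kill-switch active: yes → true
  account age ≥ 3273 days: 3545 ≥ 3273 is true
  last request latency ≥ 2944 ms: 616 ≥ 2944 is false
  plan ∈ {free, team}: enterprise is not in the set → false
  user opted into beta: no → false
Combine:
[1.3] NOT false = true
[1] true AND false AND true = false
[2.2] NOT false = true
[2] false AND true = false
[3] true AND true = true
[4.1] NOT false = true
[4] true AND false AND false = false
[root] false OR false OR true OR false = true
Overall: true → enabled

Enabled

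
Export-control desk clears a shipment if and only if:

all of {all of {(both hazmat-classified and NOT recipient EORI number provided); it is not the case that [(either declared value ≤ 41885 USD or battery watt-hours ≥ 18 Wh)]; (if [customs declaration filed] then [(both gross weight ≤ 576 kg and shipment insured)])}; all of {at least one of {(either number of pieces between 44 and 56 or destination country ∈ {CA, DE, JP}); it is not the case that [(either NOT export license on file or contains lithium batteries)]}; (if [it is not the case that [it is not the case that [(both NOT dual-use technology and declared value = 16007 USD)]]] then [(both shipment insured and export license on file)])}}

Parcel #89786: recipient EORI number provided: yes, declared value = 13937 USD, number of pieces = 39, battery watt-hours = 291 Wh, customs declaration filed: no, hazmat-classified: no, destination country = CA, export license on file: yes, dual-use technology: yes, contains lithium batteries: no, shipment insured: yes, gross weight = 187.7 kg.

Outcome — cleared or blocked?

Atomic conditions:
  hazmat-classified: no → false
  NOT recipient EORI number provided: yes → false
  declared value ≤ 41885 USD: 13937 ≤ 41885 is true
  battery watt-hours ≥ 18 Wh: 291 ≥ 18 is true
  customs declaration filed: no → false
  gross weight ≤ 576 kg: 187.7 ≤ 576 is true
  shipment insured: yes → true
  number of pieces between 44 and 56: 39 in [44, 56] is false
  destination country ∈ {CA, DE, JP}: CA is in the set → true
  NOT export license on file: yes → false
  contains lithium batteries: no → false
  NOT dual-use technology: yes → false
  declared value = 16007 USD: 13937 == 16007 is false
  export license on file: yes → true
Combine:
[1.1] false AND false = false
[1.2.1] true OR true = true
[1.2] NOT true = false
[1.3.2] true AND true = true
[1.3] false → true (antecedent false ⇒ implication holds) = true
[1] false AND false AND true = false
[2.1.1] false OR true = true
[2.1.2.1] false OR false = false
[2.1.2] NOT false = true
[2.1] true OR true = true
[2.2.1.1.1] false AND false = false
[2.2.1.1] NOT false = true
[2.2.1] NOT true = false
[2.2.2] true AND true = true
[2.2] false → true (antecedent false ⇒ implication holds) = true
[2] true AND true = true
[root] false AND true = false
Overall: false → blocked

Blocked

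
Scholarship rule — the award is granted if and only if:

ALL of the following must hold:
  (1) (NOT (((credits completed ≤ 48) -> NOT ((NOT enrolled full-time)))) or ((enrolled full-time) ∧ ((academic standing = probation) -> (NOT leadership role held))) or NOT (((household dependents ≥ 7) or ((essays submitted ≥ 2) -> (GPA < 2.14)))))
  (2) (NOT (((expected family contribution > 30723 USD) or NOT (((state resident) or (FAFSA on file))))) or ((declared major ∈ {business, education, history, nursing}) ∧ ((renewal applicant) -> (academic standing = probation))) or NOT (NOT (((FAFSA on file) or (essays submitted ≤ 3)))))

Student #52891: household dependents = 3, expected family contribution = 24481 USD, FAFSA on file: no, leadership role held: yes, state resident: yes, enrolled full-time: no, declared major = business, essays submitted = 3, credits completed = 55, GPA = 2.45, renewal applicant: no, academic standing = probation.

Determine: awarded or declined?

Awarded

Atomic conditions:
  credits completed ≤ 48: 55 ≤ 48 is false
  NOT enrolled full-time: no → true
  enrolled full-time: no → false
  academic standing = probation: probation == probation is true
  NOT leadership role held: yes → false
  household dependents ≥ 7: 3 ≥ 7 is false
  essays submitted ≥ 2: 3 ≥ 2 is true
  GPA < 2.14: 2.45 < 2.14 is false
  expected family contribution > 30723 USD: 24481 > 30723 is false
  state resident: yes → true
  FAFSA on file: no → false
  declared major ∈ {business, education, history, nursing}: business is in the set → true
  renewal applicant: no → false
  essays submitted ≤ 3: 3 ≤ 3 is true
Combine:
[1.1.1.2] NOT true = false
[1.1.1] false → false (antecedent false ⇒ implication holds) = true
[1.1] NOT true = false
[1.2.2] true → false = false
[1.2] false AND false = false
[1.3.1.2] true → false = false
[1.3.1] false OR false = false
[1.3] NOT false = true
[1] false OR false OR true = true
[2.1.1.2.1] true OR false = true
[2.1.1.2] NOT true = false
[2.1.1] false OR false = false
[2.1] NOT false = true
[2.2.2] false → true (antecedent false ⇒ implication holds) = true
[2.2] true AND true = true
[2.3.1.1] false OR true = true
[2.3.1] NOT true = false
[2.3] NOT false = true
[2] true OR true OR true = true
[root] true AND true = true
Overall: true → awarded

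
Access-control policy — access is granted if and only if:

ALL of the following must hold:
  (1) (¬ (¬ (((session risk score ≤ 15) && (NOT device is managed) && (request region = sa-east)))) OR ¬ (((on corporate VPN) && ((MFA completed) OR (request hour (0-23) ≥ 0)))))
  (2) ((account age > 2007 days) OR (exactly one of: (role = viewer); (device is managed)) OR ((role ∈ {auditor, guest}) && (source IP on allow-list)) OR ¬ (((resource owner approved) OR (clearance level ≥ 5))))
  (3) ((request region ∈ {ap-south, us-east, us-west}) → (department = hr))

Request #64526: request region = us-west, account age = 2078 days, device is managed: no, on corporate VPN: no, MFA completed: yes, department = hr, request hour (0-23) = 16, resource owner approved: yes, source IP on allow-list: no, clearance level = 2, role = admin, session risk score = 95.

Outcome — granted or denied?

Atomic conditions:
  session risk score ≤ 15: 95 ≤ 15 is false
  NOT device is managed: no → true
  request region = sa-east: us-west == sa-east is false
  on corporate VPN: no → false
  MFA completed: yes → true
  request hour (0-23) ≥ 0: 16 ≥ 0 is true
  account age > 2007 days: 2078 > 2007 is true
  role = viewer: admin == viewer is false
  device is managed: no → false
  role ∈ {auditor, guest}: admin is not in the set → false
  source IP on allow-list: no → false
  resource owner approved: yes → true
  clearance level ≥ 5: 2 ≥ 5 is false
  request region ∈ {ap-south, us-east, us-west}: us-west is in the set → true
  department = hr: hr == hr is true
Combine:
[1.1.1.1] false AND true AND false = false
[1.1.1] NOT false = true
[1.1] NOT true = false
[1.2.1.2] true OR true = true
[1.2.1] false AND true = false
[1.2] NOT false = true
[1] false OR true = true
[2.2] exactly-one(false, false) = false
[2.3] false AND false = false
[2.4.1] true OR false = true
[2.4] NOT true = false
[2] true OR false OR false OR false = true
[3] true → true = true
[root] true AND true AND true = true
Overall: true → granted

Granted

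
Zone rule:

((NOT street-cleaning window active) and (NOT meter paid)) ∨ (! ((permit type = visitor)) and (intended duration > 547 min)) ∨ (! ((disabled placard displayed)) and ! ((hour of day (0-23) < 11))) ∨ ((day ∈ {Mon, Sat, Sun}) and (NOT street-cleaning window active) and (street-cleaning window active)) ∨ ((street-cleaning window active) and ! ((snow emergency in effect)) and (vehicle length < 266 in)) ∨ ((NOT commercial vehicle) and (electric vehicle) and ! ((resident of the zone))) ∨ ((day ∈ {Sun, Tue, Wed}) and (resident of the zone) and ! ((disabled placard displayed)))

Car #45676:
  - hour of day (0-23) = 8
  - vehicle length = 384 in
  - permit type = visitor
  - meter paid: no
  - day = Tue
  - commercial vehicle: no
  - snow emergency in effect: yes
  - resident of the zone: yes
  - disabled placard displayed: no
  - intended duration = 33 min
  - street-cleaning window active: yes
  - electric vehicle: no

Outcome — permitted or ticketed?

Atomic conditions:
  NOT street-cleaning window active: yes → false
  NOT meter paid: no → true
  permit type = visitor: visitor == visitor is true
  intended duration > 547 min: 33 > 547 is false
  disabled placard displayed: no → false
  hour of day (0-23) < 11: 8 < 11 is true
  day ∈ {Mon, Sat, Sun}: Tue is not in the set → false
  street-cleaning window active: yes → true
  snow emergency in effect: yes → true
  vehicle length < 266 in: 384 < 266 is false
  NOT commercial vehicle: no → true
  electric vehicle: no → false
  resident of the zone: yes → true
  day ∈ {Sun, Tue, Wed}: Tue is in the set → true
Combine:
[1] false AND true = false
[2.1] NOT true = false
[2] false AND false = false
[3.1] NOT false = true
[3.2] NOT true = false
[3] true AND false = false
[4] false AND false AND true = false
[5.2] NOT true = false
[5] true AND false AND false = false
[6.3] NOT true = false
[6] true AND false AND false = false
[7.3] NOT false = true
[7] true AND true AND true = true
[root] false OR false OR false OR false OR false OR false OR true = true
Overall: true → permitted

Permitted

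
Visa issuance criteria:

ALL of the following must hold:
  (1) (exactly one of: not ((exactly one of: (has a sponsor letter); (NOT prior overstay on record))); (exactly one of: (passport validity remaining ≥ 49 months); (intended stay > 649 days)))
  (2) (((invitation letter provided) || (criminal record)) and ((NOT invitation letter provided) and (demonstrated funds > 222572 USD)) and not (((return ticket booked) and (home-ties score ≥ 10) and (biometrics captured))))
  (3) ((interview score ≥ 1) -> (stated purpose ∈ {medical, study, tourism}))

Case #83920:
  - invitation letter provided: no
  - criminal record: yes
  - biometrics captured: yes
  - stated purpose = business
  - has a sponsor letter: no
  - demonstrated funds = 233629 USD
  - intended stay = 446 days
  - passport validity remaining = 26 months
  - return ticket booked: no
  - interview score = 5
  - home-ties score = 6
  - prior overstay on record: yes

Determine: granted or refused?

Atomic conditions:
  has a sponsor letter: no → false
  NOT prior overstay on record: yes → false
  passport validity remaining ≥ 49 months: 26 ≥ 49 is false
  intended stay > 649 days: 446 > 649 is false
  invitation letter provided: no → false
  criminal record: yes → true
  NOT invitation letter provided: no → true
  demonstrated funds > 222572 USD: 233629 > 222572 is true
  return ticket booked: no → false
  home-ties score ≥ 10: 6 ≥ 10 is false
  biometrics captured: yes → true
  interview score ≥ 1: 5 ≥ 1 is true
  stated purpose ∈ {medical, study, tourism}: business is not in the set → false
Combine:
[1.1.1] exactly-one(false, false) = false
[1.1] NOT false = true
[1.2] exactly-one(false, false) = false
[1] exactly-one(true, false) = true
[2.1] false OR true = true
[2.2] true AND true = true
[2.3.1] false AND false AND true = false
[2.3] NOT false = true
[2] true AND true AND true = true
[3] true → false = false
[root] true AND true AND false = false
Overall: false → refused

Refused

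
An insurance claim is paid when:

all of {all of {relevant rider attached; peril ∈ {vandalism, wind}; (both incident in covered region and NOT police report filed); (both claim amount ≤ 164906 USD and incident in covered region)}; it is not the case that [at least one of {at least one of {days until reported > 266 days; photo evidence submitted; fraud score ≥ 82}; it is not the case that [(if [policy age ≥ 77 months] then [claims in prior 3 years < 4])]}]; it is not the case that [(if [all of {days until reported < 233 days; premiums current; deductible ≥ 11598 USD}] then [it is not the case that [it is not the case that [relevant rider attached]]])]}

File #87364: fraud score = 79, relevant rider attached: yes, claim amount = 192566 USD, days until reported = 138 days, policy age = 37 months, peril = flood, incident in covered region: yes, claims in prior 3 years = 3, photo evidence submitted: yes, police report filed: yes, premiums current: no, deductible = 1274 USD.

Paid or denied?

Denied

Atomic conditions:
  relevant rider attached: yes → true
  peril ∈ {vandalism, wind}: flood is not in the set → false
  incident in covered region: yes → true
  NOT police report filed: yes → false
  claim amount ≤ 164906 USD: 192566 ≤ 164906 is false
  days until reported > 266 days: 138 > 266 is false
  photo evidence submitted: yes → true
  fraud score ≥ 82: 79 ≥ 82 is false
  policy age ≥ 77 months: 37 ≥ 77 is false
  claims in prior 3 years < 4: 3 < 4 is true
  days until reported < 233 days: 138 < 233 is true
  premiums current: no → false
  deductible ≥ 11598 USD: 1274 ≥ 11598 is false
Combine:
[1.3] true AND false = false
[1.4] false AND true = false
[1] true AND false AND false AND false = false
[2.1.1] false OR true OR false = true
[2.1.2.1] false → true (antecedent false ⇒ implication holds) = true
[2.1.2] NOT true = false
[2.1] true OR false = true
[2] NOT true = false
[3.1.1] true AND false AND false = false
[3.1.2.1] NOT true = false
[3.1.2] NOT false = true
[3.1] false → true (antecedent false ⇒ implication holds) = true
[3] NOT true = false
[root] false AND false AND false = false
Overall: false → denied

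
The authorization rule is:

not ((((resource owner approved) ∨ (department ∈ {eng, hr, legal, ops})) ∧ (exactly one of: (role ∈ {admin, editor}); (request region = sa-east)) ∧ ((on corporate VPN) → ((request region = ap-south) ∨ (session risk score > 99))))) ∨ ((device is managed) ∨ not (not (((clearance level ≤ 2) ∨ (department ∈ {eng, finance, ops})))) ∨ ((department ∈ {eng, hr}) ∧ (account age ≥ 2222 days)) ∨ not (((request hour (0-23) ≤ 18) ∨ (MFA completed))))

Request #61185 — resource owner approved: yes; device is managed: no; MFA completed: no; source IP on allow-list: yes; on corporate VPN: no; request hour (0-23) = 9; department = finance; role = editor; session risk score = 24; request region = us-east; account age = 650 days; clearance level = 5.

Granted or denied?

Atomic conditions:
  resource owner approved: yes → true
  department ∈ {eng, hr, legal, ops}: finance is not in the set → false
  role ∈ {admin, editor}: editor is in the set → true
  request region = sa-east: us-east == sa-east is false
  on corporate VPN: no → false
  request region = ap-south: us-east == ap-south is false
  session risk score > 99: 24 > 99 is false
  device is managed: no → false
  clearance level ≤ 2: 5 ≤ 2 is false
  department ∈ {eng, finance, ops}: finance is in the set → true
  department ∈ {eng, hr}: finance is not in the set → false
  account age ≥ 2222 days: 650 ≥ 2222 is false
  request hour (0-23) ≤ 18: 9 ≤ 18 is true
  MFA completed: no → false
Combine:
[1.1.1] true OR false = true
[1.1.2] exactly-one(true, false) = true
[1.1.3.2] false OR false = false
[1.1.3] false → false (antecedent false ⇒ implication holds) = true
[1.1] true AND true AND true = true
[1] NOT true = false
[2.2.1.1] false OR true = true
[2.2.1] NOT true = false
[2.2] NOT false = true
[2.3] false AND false = false
[2.4.1] true OR false = true
[2.4] NOT true = false
[2] false OR true OR false OR false = true
[root] false OR true = true
Overall: true → granted

Granted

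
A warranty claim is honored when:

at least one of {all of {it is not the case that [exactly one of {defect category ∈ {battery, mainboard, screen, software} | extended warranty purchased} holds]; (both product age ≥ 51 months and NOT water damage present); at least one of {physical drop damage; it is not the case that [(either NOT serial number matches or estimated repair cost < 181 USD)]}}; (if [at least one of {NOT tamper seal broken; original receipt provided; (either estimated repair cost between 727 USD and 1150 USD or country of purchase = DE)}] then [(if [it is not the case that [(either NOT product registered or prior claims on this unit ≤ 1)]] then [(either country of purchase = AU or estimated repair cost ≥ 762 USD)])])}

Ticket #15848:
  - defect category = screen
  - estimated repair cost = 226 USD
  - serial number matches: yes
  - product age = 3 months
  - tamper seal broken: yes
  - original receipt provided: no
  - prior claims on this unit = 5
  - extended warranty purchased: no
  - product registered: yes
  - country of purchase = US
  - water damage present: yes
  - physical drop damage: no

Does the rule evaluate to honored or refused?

Honored

Atomic conditions:
  defect category ∈ {battery, mainboard, screen, software}: screen is in the set → true
  extended warranty purchased: no → false
  product age ≥ 51 months: 3 ≥ 51 is false
  NOT water damage present: yes → false
  physical drop damage: no → false
  NOT serial number matches: yes → false
  estimated repair cost < 181 USD: 226 < 181 is false
  NOT tamper seal broken: yes → false
  original receipt provided: no → false
  estimated repair cost between 727 USD and 1150 USD: 226 in [727, 1150] is false
  country of purchase = DE: US == DE is false
  NOT product registered: yes → false
  prior claims on this unit ≤ 1: 5 ≤ 1 is false
  country of purchase = AU: US == AU is false
  estimated repair cost ≥ 762 USD: 226 ≥ 762 is false
Combine:
[1.1.1] exactly-one(true, false) = true
[1.1] NOT true = false
[1.2] false AND false = false
[1.3.2.1] false OR false = false
[1.3.2] NOT false = true
[1.3] false OR true = true
[1] false AND false AND true = false
[2.1.3] false OR false = false
[2.1] false OR false OR false = false
[2.2.1.1] false OR false = false
[2.2.1] NOT false = true
[2.2.2] false OR false = false
[2.2] true → false = false
[2] false → false (antecedent false ⇒ implication holds) = true
[root] false OR true = true
Overall: true → honored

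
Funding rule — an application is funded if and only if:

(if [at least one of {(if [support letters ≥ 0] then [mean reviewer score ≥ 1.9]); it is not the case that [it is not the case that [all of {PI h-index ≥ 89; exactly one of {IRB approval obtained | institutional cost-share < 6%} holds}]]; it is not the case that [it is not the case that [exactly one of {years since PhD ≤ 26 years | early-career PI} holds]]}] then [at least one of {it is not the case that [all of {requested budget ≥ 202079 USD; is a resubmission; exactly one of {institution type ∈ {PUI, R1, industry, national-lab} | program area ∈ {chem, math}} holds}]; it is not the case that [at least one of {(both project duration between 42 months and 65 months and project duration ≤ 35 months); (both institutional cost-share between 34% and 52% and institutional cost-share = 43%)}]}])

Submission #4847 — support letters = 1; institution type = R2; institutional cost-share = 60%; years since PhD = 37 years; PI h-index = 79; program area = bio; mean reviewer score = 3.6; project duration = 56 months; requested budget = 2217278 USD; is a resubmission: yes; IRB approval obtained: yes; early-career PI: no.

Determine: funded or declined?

Atomic conditions:
  support letters ≥ 0: 1 ≥ 0 is true
  mean reviewer score ≥ 1.9: 3.6 ≥ 1.9 is true
  PI h-index ≥ 89: 79 ≥ 89 is false
  IRB approval obtained: yes → true
  institutional cost-share < 6%: 60 < 6 is false
  years since PhD ≤ 26 years: 37 ≤ 26 is false
  early-career PI: no → false
  requested budget ≥ 202079 USD: 2217278 ≥ 202079 is true
  is a resubmission: yes → true
  institution type ∈ {PUI, R1, industry, national-lab}: R2 is not in the set → false
  program area ∈ {chem, math}: bio is not in the set → false
  project duration between 42 months and 65 months: 56 in [42, 65] is true
  project duration ≤ 35 months: 56 ≤ 35 is false
  institutional cost-share between 34% and 52%: 60 in [34, 52] is false
  institutional cost-share = 43%: 60 == 43 is false
Combine:
[1.1] true → true = true
[1.2.1.1.2] exactly-one(true, false) = true
[1.2.1.1] false AND true = false
[1.2.1] NOT false = true
[1.2] NOT true = false
[1.3.1.1] exactly-one(false, false) = false
[1.3.1] NOT false = true
[1.3] NOT true = false
[1] true OR false OR false = true
[2.1.1.3] exactly-one(false, false) = false
[2.1.1] true AND true AND false = false
[2.1] NOT false = true
[2.2.1.1] true AND false = false
[2.2.1.2] false AND false = false
[2.2.1] false OR false = false
[2.2] NOT false = true
[2] true OR true = true
[root] true → true = true
Overall: true → funded

Funded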